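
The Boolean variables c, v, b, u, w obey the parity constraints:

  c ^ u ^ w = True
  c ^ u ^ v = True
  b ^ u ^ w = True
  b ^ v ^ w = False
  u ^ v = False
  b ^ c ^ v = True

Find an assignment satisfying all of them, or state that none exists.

Adding constraints 3, 4, 5 mod 2: every variable appears an even number of times on the left, so the left side is 0.
But the right sides sum to 1 (mod 2). 0 ≠ 1 — the system is inconsistent.

Unsatisfiable — no assignment works.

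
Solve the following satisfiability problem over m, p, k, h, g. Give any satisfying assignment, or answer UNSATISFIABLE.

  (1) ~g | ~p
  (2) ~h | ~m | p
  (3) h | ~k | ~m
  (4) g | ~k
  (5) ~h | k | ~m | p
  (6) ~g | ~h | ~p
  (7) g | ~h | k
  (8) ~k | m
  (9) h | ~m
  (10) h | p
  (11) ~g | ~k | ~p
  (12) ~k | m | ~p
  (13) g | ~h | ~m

Try m = True:
  (h | ~m) forces h = True.
  (~h | ~m | p) forces p = True.
  (~g | ~p) forces g = False.
  clause (g | ~h | ~m) is falsified — backtrack.
So m = False.
  then (~k | m) forces k = False.
Set p = False.
  then (h | p) forces h = True.
  then (g | ~h | k) forces g = True.
All clauses satisfied.

m = False, p = False, k = False, h = True, g = True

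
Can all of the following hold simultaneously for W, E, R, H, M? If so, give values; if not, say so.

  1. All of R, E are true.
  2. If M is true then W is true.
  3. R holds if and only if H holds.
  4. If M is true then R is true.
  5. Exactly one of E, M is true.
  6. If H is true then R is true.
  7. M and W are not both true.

W=T; E=T; R=T; H=T; M=F

  (1) {R, E}: all 2 true ✓
  (2) M=F ⇒ W: vacuous ✓
  (3) R=T, H=T — same ✓
  (4) M=F ⇒ R: vacuous ✓
  (5) {E, M}: 1 true — exactly one ✓
  (6) H=T ⇒ R: T ✓
  (7) M=F, W=T — not both ✓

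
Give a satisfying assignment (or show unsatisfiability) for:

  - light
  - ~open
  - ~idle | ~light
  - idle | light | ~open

open=F, idle=F, light=T

Unit clause (light) forces light = True.
Unit clause (~open) forces open = False.
In (~idle | ~light) only ~idle is left, so idle = False.
Check each clause:
  (light): light holds.
  (~open): ~open holds.
  (~idle | ~light): ~idle holds.
  (idle | light | ~open): light holds.
All clauses satisfied.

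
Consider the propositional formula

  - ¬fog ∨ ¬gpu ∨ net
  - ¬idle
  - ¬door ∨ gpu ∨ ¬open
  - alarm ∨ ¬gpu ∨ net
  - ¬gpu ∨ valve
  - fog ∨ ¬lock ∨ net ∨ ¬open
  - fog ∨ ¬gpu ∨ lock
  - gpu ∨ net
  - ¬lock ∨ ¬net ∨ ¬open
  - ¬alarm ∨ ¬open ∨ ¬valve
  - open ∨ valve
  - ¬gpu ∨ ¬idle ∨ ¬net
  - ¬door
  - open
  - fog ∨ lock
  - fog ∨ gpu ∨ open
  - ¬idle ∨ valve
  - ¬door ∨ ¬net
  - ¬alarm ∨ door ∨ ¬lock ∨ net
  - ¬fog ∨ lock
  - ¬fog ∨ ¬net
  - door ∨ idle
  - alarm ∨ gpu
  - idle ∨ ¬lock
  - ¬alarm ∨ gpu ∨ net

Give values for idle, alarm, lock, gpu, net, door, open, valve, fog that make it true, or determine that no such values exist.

The formula is unsatisfiable.

Case idle = True:
  Clause (¬idle) is falsified — contradiction.
Case idle = False:
  (¬door) forces door = False.
  Clause (door ∨ idle) is falsified — contradiction.
Both cases fail, so the formula is unsatisfiable.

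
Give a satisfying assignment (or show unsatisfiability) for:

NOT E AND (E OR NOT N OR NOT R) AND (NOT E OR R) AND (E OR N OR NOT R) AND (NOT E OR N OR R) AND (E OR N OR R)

Unit clause (NOT E) forces E = False.
Try R = True:
  (E OR NOT N OR NOT R) forces N = False.
  clause (E OR N OR NOT R) is falsified — backtrack.
So R = False.
  then (E OR N OR R) forces N = True.
Check each clause:
  (NOT E): NOT E holds.
  (E OR NOT N OR NOT R): NOT R holds.
  (NOT E OR R): NOT E holds.
  (E OR N OR NOT R): N holds.
  (NOT E OR N OR R): NOT E holds.
  (E OR N OR R): N holds.
All clauses satisfied.

R: False, E: False, N: True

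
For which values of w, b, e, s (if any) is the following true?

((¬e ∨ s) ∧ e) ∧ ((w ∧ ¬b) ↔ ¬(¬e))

w = True; b = False; e = True; s = True

  (¬e ∨ s) ∧ e = True
    ¬e ∨ s = True
      ¬e = False
  (w ∧ ¬b) ↔ ¬(¬e) = True
    w ∧ ¬b = True
      ¬b = True
    ¬(¬e) = True
      ¬e = False
Both conjuncts True, so the formula holds.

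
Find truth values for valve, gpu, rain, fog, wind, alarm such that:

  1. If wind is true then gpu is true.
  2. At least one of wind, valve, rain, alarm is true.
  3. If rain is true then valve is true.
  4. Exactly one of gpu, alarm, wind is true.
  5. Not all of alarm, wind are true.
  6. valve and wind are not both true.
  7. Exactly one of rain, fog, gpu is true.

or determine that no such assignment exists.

valve=T, gpu=T, rain=F, fog=F, wind=F, alarm=F

  (1) wind=F ⇒ gpu: vacuous ✓
  (2) {wind, valve, rain, alarm}: 1 true — at least one ✓
  (3) rain=F ⇒ valve: vacuous ✓
  (4) {gpu, alarm, wind}: 1 true — exactly one ✓
  (5) {alarm, wind}: 0/2 true — not all ✓
  (6) valve=T, wind=F — not both ✓
  (7) {rain, fog, gpu}: 1 true — exactly one ✓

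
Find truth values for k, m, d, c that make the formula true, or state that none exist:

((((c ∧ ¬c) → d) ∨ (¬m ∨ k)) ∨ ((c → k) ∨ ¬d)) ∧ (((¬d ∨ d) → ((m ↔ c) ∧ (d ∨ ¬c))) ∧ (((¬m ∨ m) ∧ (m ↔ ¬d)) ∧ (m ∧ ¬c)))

Case c = True: the conjunct ¬c is False.
Case c = False: the formula simplifies to ((¬d ∨ d) → ¬m) ∧ (((¬m ∨ m) ∧ (m ↔ ¬d)) ∧ m).
  m = True: simplifies to ¬((¬d ∨ d)) ∧ ¬d.
    d = True: the conjunct ¬((¬d ∨ d)) becomes ¬((False ∨ True)) = False.
    d = False: the conjunct ¬((¬d ∨ d)) becomes ¬((True ∨ False)) = False.
  m = False: the conjunct m is False.
Both cases fail — unsatisfiable.

No satisfying assignment exists.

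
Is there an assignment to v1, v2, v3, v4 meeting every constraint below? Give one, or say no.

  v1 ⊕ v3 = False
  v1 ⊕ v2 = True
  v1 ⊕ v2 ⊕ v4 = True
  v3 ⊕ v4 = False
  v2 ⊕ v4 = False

Unsatisfiable — no assignment works.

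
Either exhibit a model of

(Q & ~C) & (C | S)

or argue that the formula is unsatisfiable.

Q = True; C = False; S = True

  Q & ~C = True
    ~C = True
  C | S = True
Both conjuncts True, so the formula holds.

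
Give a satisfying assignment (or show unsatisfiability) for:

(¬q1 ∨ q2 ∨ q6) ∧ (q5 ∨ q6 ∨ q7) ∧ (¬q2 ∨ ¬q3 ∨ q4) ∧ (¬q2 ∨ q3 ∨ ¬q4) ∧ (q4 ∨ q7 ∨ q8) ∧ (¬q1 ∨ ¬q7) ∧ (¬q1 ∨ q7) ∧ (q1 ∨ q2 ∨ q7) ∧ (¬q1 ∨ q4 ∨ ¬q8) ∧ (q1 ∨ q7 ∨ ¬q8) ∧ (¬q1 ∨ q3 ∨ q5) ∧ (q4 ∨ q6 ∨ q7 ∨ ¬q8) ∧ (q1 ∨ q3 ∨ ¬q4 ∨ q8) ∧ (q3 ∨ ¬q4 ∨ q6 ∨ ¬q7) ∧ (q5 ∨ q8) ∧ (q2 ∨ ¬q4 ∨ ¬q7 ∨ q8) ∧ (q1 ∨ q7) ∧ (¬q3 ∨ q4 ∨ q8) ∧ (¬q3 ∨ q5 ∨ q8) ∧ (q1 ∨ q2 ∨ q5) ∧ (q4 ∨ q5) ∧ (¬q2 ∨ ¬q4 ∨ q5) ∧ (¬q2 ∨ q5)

q1 = False; q2 = False; q3 = True; q4 = False; q5 = True; q6 = False; q7 = True; q8 = True

Try q1 = True:
  (¬q1 ∨ ¬q7) forces q7 = False.
  clause (¬q1 ∨ q7) is falsified — backtrack.
So q1 = False.
  then (q1 ∨ q7) forces q7 = True.
Set q2 = False.
  then (q1 ∨ q2 ∨ q5) forces q5 = True.
Set q3 = True.
Set q4 = False.
  then (¬q3 ∨ q4 ∨ q8) forces q8 = True.
Set q6 = False.
All clauses satisfied.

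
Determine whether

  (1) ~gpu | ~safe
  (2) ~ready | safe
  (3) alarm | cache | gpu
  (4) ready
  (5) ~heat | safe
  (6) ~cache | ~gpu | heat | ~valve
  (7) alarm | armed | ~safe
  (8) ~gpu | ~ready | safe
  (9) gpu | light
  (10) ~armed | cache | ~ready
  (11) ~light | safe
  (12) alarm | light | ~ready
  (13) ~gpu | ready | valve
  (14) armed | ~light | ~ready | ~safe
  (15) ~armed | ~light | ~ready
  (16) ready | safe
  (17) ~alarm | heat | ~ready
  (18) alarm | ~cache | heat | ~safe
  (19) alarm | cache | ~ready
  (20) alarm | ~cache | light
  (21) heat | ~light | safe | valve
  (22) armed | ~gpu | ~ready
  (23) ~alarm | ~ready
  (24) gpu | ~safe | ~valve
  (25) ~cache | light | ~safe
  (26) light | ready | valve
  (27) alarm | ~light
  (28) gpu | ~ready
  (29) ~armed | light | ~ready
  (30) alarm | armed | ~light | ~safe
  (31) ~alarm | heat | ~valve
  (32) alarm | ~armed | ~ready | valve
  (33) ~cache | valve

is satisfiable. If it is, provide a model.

UNSATISFIABLE

Case ready = True:
  (~ready | safe) forces safe = True.
  (~gpu | ~safe) forces gpu = False.
  Clause (gpu | ~ready) is falsified — contradiction.
Case ready = False:
  Clause (ready) is falsified — contradiction.
Both cases fail, so the formula is unsatisfiable.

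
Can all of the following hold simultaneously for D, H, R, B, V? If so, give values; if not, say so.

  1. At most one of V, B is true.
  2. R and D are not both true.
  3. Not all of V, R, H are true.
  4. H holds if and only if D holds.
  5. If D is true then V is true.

D: False, H: False, R: True, B: False, V: False

  (1) {V, B}: 0 true — at most one ✓
  (2) R=T, D=F — not both ✓
  (3) {V, R, H}: 1/3 true — not all ✓
  (4) H=F, D=F — same ✓
  (5) D=F ⇒ V: vacuous ✓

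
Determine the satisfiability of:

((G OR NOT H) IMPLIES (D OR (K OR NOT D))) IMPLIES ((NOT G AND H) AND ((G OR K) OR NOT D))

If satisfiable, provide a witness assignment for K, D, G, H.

K = True, D = False, G = False, H = True

  ((G OR NOT H) IMPLIES (D OR (K OR NOT D))) IMPLIES ((NOT G AND H) AND ((G OR K) OR NOT D)) = True
    (G OR NOT H) IMPLIES (D OR (K OR NOT D)) = True
      G OR NOT H = False
        NOT H = False
      D OR (K OR NOT D) = True
        K OR NOT D = True
          NOT D = True
    (NOT G AND H) AND ((G OR K) OR NOT D) = True
      NOT G AND H = True
        NOT G = True
      (G OR K) OR NOT D = True
        G OR K = True
        NOT D = True
The formula evaluates to True.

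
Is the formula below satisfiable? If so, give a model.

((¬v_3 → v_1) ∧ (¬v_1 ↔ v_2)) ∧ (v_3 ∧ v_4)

v_1: True, v_2: False, v_3: True, v_4: True

  (¬v_3 → v_1) ∧ (¬v_1 ↔ v_2) = True
    ¬v_3 → v_1 = True
      ¬v_3 = False
    ¬v_1 ↔ v_2 = True
      ¬v_1 = False
  v_3 ∧ v_4 = True
Both conjuncts True, so the formula holds.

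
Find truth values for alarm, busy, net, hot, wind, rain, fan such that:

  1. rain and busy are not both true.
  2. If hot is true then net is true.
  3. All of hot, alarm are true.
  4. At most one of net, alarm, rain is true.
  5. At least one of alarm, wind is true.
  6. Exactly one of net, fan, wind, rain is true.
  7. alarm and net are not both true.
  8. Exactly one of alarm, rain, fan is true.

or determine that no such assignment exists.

Unsatisfiable — no assignment works.

Case alarm = True:
  (3) forces hot = True.
  (2) with hot=T forces net = True.
  Constraint (4) is violated (net=T, alarm=T) — contradiction.
Case alarm = False:
  Constraint (3) is violated (alarm=F) — contradiction.
Both cases fail — unsatisfiable.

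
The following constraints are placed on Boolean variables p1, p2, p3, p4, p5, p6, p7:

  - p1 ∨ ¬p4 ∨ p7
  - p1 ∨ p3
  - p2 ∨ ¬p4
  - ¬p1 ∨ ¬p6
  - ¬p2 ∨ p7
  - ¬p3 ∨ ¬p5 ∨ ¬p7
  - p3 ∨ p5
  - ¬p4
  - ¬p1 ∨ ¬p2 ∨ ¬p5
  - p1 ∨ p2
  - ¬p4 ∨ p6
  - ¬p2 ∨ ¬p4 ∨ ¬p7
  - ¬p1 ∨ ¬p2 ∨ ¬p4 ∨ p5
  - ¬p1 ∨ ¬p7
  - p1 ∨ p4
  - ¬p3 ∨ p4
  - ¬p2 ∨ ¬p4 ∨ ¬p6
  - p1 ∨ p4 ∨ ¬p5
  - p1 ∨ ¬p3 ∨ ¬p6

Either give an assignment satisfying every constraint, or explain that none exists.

p1: True, p2: False, p3: False, p4: False, p5: True, p6: False, p7: False

Unit clause (¬p4) forces p4 = False.
In (p1 ∨ p4) only p1 is left, so p1 = True.
In (¬p3 ∨ p4) only ¬p3 is left, so p3 = False.
In (¬p1 ∨ ¬p6) only ¬p6 is left, so p6 = False.
In (p3 ∨ p5) only p5 is left, so p5 = True.
In (¬p1 ∨ ¬p2 ∨ ¬p5) only ¬p2 is left, so p2 = False.
In (¬p1 ∨ ¬p7) only ¬p7 is left, so p7 = False.
All clauses satisfied.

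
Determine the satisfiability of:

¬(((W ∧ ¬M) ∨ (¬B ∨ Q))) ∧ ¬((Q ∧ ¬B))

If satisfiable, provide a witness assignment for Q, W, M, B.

Q: False, W: False, M: True, B: True

  ¬(((W ∧ ¬M) ∨ (¬B ∨ Q))) = True
    (W ∧ ¬M) ∨ (¬B ∨ Q) = False
      W ∧ ¬M = False
        ¬M = False
      ¬B ∨ Q = False
        ¬B = False
  ¬((Q ∧ ¬B)) = True
    Q ∧ ¬B = False
      ¬B = False
Both conjuncts True, so the formula holds.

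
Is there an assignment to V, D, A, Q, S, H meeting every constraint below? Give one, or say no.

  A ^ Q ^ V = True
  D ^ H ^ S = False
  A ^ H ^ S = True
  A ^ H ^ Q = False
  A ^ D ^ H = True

V = True, D = True, A = False, Q = False, S = True, H = False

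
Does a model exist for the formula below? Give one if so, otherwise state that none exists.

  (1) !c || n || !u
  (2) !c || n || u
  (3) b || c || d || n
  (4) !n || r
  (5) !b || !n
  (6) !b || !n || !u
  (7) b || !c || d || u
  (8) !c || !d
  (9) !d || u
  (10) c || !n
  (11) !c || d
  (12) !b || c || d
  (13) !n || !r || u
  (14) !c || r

Set b = True.
  then (!b || !n) forces n = False.
Set r = True.
Try c = True:
  (!c || n || !u) forces u = False.
  clause (!c || n || u) is falsified — backtrack.
So c = False.
  then (!b || c || d) forces d = True.
  then (!d || u) forces u = True.
All clauses satisfied.

b: True; r: True; c: False; u: True; n: False; d: True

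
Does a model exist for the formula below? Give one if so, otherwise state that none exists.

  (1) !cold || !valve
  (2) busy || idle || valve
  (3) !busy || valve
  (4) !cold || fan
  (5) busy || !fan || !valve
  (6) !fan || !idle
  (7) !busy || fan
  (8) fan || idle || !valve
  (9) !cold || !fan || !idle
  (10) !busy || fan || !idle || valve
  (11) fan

Unit clause (fan) forces fan = True.
In (!fan || !idle) only !idle is left, so idle = False.
Try valve = False:
  (busy || idle || valve) forces busy = True.
  clause (!busy || valve) is falsified — backtrack.
So valve = True.
  then (!cold || !valve) forces cold = False.
  then (busy || !fan || !valve) forces busy = True.
All clauses satisfied.

valve = True; busy = True; cold = False; idle = False; fan = True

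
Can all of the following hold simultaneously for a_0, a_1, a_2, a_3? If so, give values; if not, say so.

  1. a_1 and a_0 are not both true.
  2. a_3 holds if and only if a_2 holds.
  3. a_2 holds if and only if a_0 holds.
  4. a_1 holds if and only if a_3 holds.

a_0 = False, a_1 = False, a_2 = False, a_3 = False

  (1) a_1=F, a_0=F — not both ✓
  (2) a_3=F, a_2=F — same ✓
  (3) a_2=F, a_0=F — same ✓
  (4) a_1=F, a_3=F — same ✓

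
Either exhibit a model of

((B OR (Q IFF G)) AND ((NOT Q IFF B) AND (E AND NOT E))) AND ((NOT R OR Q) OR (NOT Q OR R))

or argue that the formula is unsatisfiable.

Case E = True: the conjunct NOT E is False.
Case E = False: the conjunct E is False.
Both cases fail — unsatisfiable.

The formula is unsatisfiable.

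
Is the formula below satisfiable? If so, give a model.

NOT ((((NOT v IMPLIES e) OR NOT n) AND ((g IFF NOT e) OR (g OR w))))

v=F, w=F, n=T, g=T, e=F

  NOT ((((NOT v IMPLIES e) OR NOT n) AND ((g IFF NOT e) OR (g OR w)))) = True
    ((NOT v IMPLIES e) OR NOT n) AND ((g IFF NOT e) OR (g OR w)) = False
      (NOT v IMPLIES e) OR NOT n = False
        NOT v IMPLIES e = False
          NOT v = True
        NOT n = False
      (g IFF NOT e) OR (g OR w) = True
        g IFF NOT e = True
          NOT e = True
        g OR w = True
The formula evaluates to True.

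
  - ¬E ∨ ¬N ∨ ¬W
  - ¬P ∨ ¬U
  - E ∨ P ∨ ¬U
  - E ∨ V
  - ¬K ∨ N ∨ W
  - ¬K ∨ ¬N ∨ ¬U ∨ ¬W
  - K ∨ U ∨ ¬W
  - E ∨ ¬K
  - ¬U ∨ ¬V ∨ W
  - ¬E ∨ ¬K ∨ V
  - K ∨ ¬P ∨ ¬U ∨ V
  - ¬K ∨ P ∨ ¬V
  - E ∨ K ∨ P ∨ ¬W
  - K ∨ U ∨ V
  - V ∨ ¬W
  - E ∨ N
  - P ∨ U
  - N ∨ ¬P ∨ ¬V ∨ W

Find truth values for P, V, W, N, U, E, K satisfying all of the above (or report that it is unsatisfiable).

P = True, V = True, W = False, N = True, U = False, E = True, K = True

Set P = True.
  then (¬P ∨ ¬U) forces U = False.
Try V = False:
  (E ∨ V) forces E = True.
  (¬E ∨ ¬K ∨ V) forces K = False.
  clause (K ∨ U ∨ V) is falsified — backtrack.
So V = True.
Set W = False.
  then (N ∨ ¬P ∨ ¬V ∨ W) forces N = True.
Set E = True.
Set K = True.
All clauses satisfied.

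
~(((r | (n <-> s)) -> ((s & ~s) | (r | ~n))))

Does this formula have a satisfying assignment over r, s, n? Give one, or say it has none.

r: False; s: True; n: True

  ~(((r | (n <-> s)) -> ((s & ~s) | (r | ~n)))) = True
    (r | (n <-> s)) -> ((s & ~s) | (r | ~n)) = False
      r | (n <-> s) = True
        n <-> s = True
      (s & ~s) | (r | ~n) = False
        s & ~s = False
          ~s = False
        r | ~n = False
          ~n = False
The formula evaluates to True.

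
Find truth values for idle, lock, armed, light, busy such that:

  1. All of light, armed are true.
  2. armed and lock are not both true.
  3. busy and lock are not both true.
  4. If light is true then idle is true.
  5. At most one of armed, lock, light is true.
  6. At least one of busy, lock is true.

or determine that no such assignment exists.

The formula is unsatisfiable.

Case armed = True:
  (1) forces light = True.
  Constraint (5) is violated (armed=T, light=T) — contradiction.
Case armed = False:
  Constraint (1) is violated (armed=F) — contradiction.
Both cases fail — unsatisfiable.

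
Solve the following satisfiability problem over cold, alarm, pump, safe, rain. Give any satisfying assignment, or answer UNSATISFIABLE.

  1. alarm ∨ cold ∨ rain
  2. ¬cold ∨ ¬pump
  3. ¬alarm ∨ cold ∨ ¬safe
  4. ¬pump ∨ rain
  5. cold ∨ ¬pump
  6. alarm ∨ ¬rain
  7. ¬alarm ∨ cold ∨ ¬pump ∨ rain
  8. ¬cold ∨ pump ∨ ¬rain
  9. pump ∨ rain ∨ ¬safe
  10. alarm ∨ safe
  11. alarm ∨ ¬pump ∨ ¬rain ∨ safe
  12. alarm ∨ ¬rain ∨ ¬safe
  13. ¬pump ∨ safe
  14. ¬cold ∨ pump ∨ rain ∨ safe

cold = False, alarm = True, pump = False, safe = False, rain = False

Try cold = True:
  (¬cold ∨ ¬pump) forces pump = False.
  (¬cold ∨ pump ∨ ¬rain) forces rain = False.
  (pump ∨ rain ∨ ¬safe) forces safe = False.
  clause (¬cold ∨ pump ∨ rain ∨ safe) is falsified — backtrack.
So cold = False.
  then (cold ∨ ¬pump) forces pump = False.
Set alarm = True.
  then (¬alarm ∨ cold ∨ ¬safe) forces safe = False.
Set rain = False.
All clauses satisfied.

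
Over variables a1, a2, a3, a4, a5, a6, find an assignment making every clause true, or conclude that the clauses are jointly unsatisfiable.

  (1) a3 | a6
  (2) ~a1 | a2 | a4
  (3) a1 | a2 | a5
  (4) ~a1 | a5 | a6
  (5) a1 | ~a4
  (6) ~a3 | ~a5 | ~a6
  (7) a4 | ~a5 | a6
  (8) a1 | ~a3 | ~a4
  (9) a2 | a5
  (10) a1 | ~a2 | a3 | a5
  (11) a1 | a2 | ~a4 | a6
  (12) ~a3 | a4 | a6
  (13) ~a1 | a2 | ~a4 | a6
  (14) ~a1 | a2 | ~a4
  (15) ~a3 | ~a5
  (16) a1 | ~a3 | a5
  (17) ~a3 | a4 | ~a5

Set a1 = True.
Set a2 = True.
Set a3 = True.
  then (~a3 | ~a5) forces a5 = False.
  then (~a1 | a5 | a6) forces a6 = True.
Set a4 = True.
All clauses satisfied.

a1=T, a2=T, a3=T, a4=T, a5=F, a6=T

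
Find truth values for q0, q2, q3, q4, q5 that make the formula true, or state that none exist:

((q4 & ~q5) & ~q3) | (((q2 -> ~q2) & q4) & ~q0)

q0 = False, q2 = True, q3 = False, q4 = True, q5 = False

  ((q4 & ~q5) & ~q3) | (((q2 -> ~q2) & q4) & ~q0) = True
    (q4 & ~q5) & ~q3 = True
      q4 & ~q5 = True
        ~q5 = True
      ~q3 = True
    ((q2 -> ~q2) & q4) & ~q0 = False
      (q2 -> ~q2) & q4 = False
        q2 -> ~q2 = False
          ~q2 = False
      ~q0 = True
The formula evaluates to True.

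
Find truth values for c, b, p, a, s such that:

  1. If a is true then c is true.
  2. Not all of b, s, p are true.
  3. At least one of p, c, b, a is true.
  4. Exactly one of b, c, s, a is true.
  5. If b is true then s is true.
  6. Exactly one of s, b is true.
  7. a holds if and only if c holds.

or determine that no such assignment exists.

c = False; b = False; p = True; a = False; s = True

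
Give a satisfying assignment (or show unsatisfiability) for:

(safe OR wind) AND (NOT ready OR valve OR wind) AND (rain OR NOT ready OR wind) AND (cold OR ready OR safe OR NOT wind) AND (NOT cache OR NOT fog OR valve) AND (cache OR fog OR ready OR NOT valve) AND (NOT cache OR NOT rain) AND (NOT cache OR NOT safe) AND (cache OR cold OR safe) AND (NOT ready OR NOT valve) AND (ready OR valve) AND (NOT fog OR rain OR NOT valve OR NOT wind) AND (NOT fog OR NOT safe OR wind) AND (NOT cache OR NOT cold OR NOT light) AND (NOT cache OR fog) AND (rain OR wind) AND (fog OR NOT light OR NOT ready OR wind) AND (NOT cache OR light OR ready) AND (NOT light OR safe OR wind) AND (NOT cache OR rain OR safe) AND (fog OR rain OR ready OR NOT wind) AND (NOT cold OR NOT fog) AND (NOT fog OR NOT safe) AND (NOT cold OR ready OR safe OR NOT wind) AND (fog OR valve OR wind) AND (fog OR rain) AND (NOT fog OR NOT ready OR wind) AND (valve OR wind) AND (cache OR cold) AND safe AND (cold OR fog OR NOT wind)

valve = False, ready = True, cache = False, rain = True, light = False, cold = True, wind = True, safe = True, fog = False

Unit clause (safe) forces safe = True.
In (NOT cache OR NOT safe) only NOT cache is left, so cache = False.
In (NOT fog OR NOT safe) only NOT fog is left, so fog = False.
In (fog OR rain) only rain is left, so rain = True.
In (cache OR cold) only cold is left, so cold = True.
Try valve = True:
  (cache OR fog OR ready OR NOT valve) forces ready = True.
  clause (NOT ready OR NOT valve) is falsified — backtrack.
So valve = False.
  then (ready OR valve) forces ready = True.
  then (fog OR valve OR wind) forces wind = True.
Set light = False.
All clauses satisfied.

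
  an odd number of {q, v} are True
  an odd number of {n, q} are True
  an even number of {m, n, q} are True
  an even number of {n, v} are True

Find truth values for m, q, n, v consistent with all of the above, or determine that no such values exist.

m = True; q = True; n = False; v = False

{q, v}: 1 true → odd ✓
{n, q}: 1 true → odd ✓
{m, n, q}: 2 true → even ✓
{n, v}: 0 true → even ✓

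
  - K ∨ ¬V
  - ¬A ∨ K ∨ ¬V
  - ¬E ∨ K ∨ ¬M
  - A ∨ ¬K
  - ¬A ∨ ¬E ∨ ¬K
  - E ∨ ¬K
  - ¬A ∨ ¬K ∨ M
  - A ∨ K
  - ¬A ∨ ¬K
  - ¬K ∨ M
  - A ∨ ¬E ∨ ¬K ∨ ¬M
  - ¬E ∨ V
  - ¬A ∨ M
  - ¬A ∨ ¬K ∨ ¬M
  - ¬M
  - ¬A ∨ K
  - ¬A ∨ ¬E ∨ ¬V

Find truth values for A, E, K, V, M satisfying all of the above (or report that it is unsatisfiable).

UNSATISFIABLE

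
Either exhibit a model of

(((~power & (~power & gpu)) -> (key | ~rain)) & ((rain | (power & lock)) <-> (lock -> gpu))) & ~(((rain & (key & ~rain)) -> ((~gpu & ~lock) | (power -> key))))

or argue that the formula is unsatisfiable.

Unsatisfiable

The conjunct ~(((rain & (key & ~rain)) -> ((~gpu & ~lock) | (power -> key)))) is unsatisfiable on its own:
  rain = True: this becomes ~((False -> ((~gpu & ~lock) | (power -> key)))) = False.
  rain = False: this becomes ~((False -> ((~gpu & ~lock) | (power -> key)))) = False.
So the whole conjunction is unsatisfiable.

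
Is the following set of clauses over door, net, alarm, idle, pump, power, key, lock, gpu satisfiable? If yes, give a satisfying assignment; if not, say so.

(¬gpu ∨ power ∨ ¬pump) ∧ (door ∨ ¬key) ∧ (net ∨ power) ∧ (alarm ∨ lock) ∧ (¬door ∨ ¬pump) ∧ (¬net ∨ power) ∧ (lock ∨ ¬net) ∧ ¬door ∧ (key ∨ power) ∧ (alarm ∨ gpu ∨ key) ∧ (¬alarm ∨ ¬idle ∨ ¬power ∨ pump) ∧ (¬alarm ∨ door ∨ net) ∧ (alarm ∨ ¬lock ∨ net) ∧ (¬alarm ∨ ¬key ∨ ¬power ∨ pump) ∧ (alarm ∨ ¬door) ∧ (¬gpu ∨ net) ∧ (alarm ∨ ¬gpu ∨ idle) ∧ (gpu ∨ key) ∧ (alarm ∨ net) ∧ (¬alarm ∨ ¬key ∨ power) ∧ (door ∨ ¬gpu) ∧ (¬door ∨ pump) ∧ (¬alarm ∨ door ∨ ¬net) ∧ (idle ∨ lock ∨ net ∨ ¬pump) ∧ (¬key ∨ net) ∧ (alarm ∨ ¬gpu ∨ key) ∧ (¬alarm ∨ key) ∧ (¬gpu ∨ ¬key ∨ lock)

Unsatisfiable

Case door = True:
  Clause (¬door) is falsified — contradiction.
Case door = False:
  (door ∨ ¬key) forces key = False.
  (key ∨ power) forces power = True.
  (gpu ∨ key) forces gpu = True.
  Clause (door ∨ ¬gpu) is falsified — contradiction.
Both cases fail, so the formula is unsatisfiable.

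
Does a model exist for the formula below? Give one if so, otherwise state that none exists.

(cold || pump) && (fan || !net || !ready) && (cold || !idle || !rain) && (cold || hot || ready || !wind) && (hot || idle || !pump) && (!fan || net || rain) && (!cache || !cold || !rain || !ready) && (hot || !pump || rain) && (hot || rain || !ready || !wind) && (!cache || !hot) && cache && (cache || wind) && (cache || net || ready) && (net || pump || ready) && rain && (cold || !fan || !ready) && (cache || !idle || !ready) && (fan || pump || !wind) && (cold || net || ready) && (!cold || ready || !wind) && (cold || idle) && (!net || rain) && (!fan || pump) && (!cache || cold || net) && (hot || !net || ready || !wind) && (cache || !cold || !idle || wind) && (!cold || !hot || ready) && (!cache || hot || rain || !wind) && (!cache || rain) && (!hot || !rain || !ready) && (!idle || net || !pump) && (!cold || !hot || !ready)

Unit clause (cache) forces cache = True.
Unit clause (rain) forces rain = True.
In (!cache || !hot) only !hot is left, so hot = False.
Set pump = True.
  then (hot || idle || !pump) forces idle = True.
  then (!idle || net || !pump) forces net = True.
  then (cold || !idle || !rain) forces cold = True.
  then (!cache || !cold || !rain || !ready) forces ready = False.
  then (!cold || ready || !wind) forces wind = False.
Set fan = False.
All clauses satisfied.

rain = True, pump = True, hot = False, ready = False, net = True, wind = False, fan = False, cold = True, cache = True, idle = True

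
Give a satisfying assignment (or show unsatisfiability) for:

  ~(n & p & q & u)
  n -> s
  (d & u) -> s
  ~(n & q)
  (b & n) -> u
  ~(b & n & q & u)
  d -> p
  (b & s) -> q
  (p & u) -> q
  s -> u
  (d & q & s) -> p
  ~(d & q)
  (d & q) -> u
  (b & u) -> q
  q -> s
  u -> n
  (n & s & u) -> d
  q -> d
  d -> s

Set b = True.
Set u = False.
  then (~b | ~n | u) forces n = False.
  then (~s | u) forces s = False.
  then (~d | s) forces d = False.
  then (~q | s) forces q = False.
Set p = False.
All clauses satisfied.

b = True, u = False, s = False, p = False, n = False, d = False, q = False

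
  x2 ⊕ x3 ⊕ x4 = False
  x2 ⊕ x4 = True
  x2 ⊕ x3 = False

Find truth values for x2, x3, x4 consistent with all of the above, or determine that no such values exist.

x2=T, x3=T, x4=F

x2 ⊕ x3 ⊕ x4 = T ⊕ T ⊕ F = False ✓
x2 ⊕ x4 = T ⊕ F = True ✓
x2 ⊕ x3 = T ⊕ T = False ✓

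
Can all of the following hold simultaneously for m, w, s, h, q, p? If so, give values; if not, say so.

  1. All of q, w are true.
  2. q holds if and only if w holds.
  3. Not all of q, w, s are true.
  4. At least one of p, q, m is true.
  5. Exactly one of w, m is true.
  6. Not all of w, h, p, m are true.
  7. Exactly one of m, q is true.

m = False, w = True, s = False, h = True, q = True, p = True

  (1) {q, w}: all 2 true ✓
  (2) q=T, w=T — same ✓
  (3) {q, w, s}: 2/3 true — not all ✓
  (4) {p, q, m}: 2 true — at least one ✓
  (5) {w, m}: 1 true — exactly one ✓
  (6) {w, h, p, m}: 3/4 true — not all ✓
  (7) {m, q}: 1 true — exactly one ✓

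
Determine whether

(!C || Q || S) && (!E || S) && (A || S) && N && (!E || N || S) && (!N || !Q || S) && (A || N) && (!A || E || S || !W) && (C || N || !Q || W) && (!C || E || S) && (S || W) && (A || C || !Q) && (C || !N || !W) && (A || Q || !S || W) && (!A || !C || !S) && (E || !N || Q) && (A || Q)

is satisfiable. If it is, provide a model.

Unit clause (N) forces N = True.
Set Q = False.
  then (E || !N || Q) forces E = True.
  then (A || Q) forces A = True.
  then (!E || S) forces S = True.
  then (!A || !C || !S) forces C = False.
  then (C || !N || !W) forces W = False.
All clauses satisfied.

N=T, Q=F, A=T, C=F, S=T, E=T, W=F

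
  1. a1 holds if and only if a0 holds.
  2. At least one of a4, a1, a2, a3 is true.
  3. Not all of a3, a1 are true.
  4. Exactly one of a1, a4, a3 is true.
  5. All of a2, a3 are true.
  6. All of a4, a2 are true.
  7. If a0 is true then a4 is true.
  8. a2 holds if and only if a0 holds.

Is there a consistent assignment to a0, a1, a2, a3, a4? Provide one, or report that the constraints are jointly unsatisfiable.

Case a2 = True:
  (5) forces a3 = True.
  (3) with a3=T forces a1 = False.
  (1) with a1=F forces a0 = False.
  Constraint (8) is violated (a2=T, a0=F) — contradiction.
Case a2 = False:
  Constraint (5) is violated (a2=F) — contradiction.
Both cases fail — unsatisfiable.

Unsatisfiable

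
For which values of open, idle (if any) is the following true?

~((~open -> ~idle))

open: False, idle: True

  ~((~open -> ~idle)) = True
    ~open -> ~idle = False
      ~open = True
      ~idle = False
The formula evaluates to True.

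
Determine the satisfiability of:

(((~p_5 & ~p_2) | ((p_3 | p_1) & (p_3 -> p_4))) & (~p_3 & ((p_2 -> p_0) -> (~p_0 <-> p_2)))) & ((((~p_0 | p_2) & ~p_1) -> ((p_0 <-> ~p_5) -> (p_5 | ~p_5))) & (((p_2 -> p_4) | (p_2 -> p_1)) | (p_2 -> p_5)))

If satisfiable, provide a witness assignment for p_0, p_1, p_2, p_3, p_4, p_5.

p_0=F; p_1=T; p_2=T; p_3=F; p_4=F; p_5=T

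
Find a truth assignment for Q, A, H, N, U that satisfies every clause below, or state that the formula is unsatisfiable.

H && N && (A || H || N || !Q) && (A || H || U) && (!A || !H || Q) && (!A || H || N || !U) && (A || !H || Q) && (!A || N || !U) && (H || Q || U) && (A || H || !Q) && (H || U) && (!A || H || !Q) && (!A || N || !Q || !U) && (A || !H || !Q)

Q=T, A=T, H=T, N=T, U=T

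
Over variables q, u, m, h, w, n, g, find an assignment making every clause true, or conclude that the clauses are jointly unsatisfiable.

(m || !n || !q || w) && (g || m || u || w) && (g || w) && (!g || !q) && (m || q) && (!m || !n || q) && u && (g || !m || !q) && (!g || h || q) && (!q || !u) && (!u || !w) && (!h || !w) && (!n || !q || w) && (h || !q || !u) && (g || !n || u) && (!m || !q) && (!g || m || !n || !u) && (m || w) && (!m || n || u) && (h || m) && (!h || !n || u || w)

q = False, u = True, m = True, h = True, w = False, n = False, g = True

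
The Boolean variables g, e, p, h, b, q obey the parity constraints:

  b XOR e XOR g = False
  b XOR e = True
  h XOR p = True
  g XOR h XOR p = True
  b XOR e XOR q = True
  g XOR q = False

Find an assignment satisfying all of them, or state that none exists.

No satisfying assignment exists.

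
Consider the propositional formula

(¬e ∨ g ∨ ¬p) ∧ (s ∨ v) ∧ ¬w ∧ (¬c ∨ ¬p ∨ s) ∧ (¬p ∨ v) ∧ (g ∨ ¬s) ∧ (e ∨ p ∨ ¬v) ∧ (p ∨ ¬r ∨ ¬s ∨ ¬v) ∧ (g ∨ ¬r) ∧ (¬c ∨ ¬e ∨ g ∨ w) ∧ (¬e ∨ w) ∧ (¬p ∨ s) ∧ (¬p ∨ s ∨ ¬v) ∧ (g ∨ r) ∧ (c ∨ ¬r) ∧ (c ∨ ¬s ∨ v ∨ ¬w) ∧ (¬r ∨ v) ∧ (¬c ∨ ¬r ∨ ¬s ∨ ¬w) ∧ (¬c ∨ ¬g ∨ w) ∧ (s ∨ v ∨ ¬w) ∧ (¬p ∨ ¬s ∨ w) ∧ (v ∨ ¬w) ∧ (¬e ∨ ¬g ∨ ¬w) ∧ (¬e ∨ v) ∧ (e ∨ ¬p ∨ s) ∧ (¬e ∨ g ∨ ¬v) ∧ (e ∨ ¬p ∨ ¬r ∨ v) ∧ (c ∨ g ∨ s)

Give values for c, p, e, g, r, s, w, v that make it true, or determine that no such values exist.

c = False; p = False; e = False; g = True; r = False; s = True; w = False; v = False

Unit clause (¬w) forces w = False.
In (¬e ∨ w) only ¬e is left, so e = False.
Try c = True:
  (¬c ∨ ¬g ∨ w) forces g = False.
  (g ∨ ¬s) forces s = False.
  (s ∨ v) forces v = True.
  (¬c ∨ ¬p ∨ s) forces p = False.
  clause (e ∨ p ∨ ¬v) is falsified — backtrack.
So c = False.
  then (c ∨ ¬r) forces r = False.
  then (g ∨ r) forces g = True.
Set p = False.
  then (e ∨ p ∨ ¬v) forces v = False.
  then (s ∨ v) forces s = True.
All clauses satisfied.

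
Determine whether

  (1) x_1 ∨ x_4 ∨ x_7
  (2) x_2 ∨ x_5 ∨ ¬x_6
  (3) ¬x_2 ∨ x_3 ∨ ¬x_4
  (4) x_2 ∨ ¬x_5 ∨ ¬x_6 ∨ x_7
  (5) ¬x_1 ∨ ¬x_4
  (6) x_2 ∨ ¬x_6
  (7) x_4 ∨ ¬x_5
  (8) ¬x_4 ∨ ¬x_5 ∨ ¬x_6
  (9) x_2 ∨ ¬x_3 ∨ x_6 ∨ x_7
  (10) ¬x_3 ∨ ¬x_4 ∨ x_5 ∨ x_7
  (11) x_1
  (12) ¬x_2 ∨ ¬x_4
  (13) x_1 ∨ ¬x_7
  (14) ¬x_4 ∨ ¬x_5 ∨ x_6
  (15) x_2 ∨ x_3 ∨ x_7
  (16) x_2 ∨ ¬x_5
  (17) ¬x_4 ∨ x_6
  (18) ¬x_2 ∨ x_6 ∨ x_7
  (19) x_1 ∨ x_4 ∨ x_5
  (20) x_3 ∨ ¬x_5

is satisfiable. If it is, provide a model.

Unit clause (x_1) forces x_1 = True.
In (¬x_1 ∨ ¬x_4) only ¬x_4 is left, so x_4 = False.
In (x_4 ∨ ¬x_5) only ¬x_5 is left, so x_5 = False.
Set x_2 = True.
Set x_3 = False.
Set x_6 = False.
  then (¬x_2 ∨ x_6 ∨ x_7) forces x_7 = True.
All clauses satisfied.

x_1=T, x_2=T, x_3=F, x_4=F, x_5=F, x_6=F, x_7=T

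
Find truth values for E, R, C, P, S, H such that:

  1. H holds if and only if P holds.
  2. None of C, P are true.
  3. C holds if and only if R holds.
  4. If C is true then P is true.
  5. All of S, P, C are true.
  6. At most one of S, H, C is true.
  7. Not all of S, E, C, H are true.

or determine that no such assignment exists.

No satisfying assignment exists.

Case C = True:
  Constraint (2) is violated (C=T) — contradiction.
Case C = False:
  Constraint (5) is violated (C=F) — contradiction.
Both cases fail — unsatisfiable.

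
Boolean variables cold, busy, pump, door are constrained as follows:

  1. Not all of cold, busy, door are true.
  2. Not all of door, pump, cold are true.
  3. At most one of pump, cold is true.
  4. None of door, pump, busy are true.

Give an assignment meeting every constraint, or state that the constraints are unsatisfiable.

cold=T, busy=F, pump=F, door=F

  (1) {cold, busy, door}: 1/3 true — not all ✓
  (2) {door, pump, cold}: 1/3 true — not all ✓
  (3) {pump, cold}: 1 true — at most one ✓
  (4) {door, pump, busy}: 0 true — none ✓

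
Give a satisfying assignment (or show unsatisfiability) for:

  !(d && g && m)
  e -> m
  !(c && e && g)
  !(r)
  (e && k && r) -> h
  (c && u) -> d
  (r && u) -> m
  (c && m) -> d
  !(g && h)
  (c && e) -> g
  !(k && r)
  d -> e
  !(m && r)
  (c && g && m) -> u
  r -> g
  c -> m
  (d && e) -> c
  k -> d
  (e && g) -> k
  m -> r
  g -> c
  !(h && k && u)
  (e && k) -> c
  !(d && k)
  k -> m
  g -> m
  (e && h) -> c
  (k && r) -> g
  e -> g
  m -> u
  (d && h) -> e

u = False, k = False, h = True, g = False, c = False, e = False, m = False, r = False, d = False

Unit clause (!r) forces r = False.
In (!m || r) only !m is left, so m = False.
In (!c || m) only !c is left, so c = False.
In (!e || m) only !e is left, so e = False.
In (!k || m) only !k is left, so k = False.
In (!g || m) only !g is left, so g = False.
In (!d || e) only !d is left, so d = False.
Set u = False.
Set h = True.
All clauses satisfied.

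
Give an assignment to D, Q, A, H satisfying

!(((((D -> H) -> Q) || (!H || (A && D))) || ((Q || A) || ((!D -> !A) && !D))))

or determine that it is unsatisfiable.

D = True, Q = False, A = False, H = True

  !(((((D -> H) -> Q) || (!H || (A && D))) || ((Q || A) || ((!D -> !A) && !D)))) = True
    (((D -> H) -> Q) || (!H || (A && D))) || ((Q || A) || ((!D -> !A) && !D)) = False
      ((D -> H) -> Q) || (!H || (A && D)) = False
        (D -> H) -> Q = False
          D -> H = True
        !H || (A && D) = False
          !H = False
          A && D = False
      (Q || A) || ((!D -> !A) && !D) = False
        Q || A = False
        (!D -> !A) && !D = False
          !D -> !A = True
            !D = False
            !A = True
          !D = False
The formula evaluates to True.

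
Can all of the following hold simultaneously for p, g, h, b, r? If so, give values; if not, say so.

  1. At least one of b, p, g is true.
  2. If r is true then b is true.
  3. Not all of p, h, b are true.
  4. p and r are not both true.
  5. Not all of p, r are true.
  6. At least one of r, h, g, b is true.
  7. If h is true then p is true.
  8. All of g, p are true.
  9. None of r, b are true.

p: True, g: True, h: False, b: False, r: False

  (1) {b, p, g}: 2 true — at least one ✓
  (2) r=F ⇒ b: vacuous ✓
  (3) {p, h, b}: 1/3 true — not all ✓
  (4) p=T, r=F — not both ✓
  (5) {p, r}: 1/2 true — not all ✓
  (6) {r, h, g, b}: 1 true — at least one ✓
  (7) h=F ⇒ p: vacuous ✓
  (8) {g, p}: all 2 true ✓
  (9) {r, b}: 0 true — none ✓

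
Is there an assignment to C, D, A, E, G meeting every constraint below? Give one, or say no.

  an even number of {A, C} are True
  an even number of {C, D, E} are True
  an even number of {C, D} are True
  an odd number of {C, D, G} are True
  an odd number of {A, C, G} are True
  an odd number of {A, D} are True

Unsatisfiable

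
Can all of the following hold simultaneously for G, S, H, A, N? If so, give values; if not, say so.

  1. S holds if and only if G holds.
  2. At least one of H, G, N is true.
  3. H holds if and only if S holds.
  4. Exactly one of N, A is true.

G: True, S: True, H: True, A: False, N: True

  (1) S=T, G=T — same ✓
  (2) {H, G, N}: 3 true — at least one ✓
  (3) H=T, S=T — same ✓
  (4) {N, A}: 1 true — exactly one ✓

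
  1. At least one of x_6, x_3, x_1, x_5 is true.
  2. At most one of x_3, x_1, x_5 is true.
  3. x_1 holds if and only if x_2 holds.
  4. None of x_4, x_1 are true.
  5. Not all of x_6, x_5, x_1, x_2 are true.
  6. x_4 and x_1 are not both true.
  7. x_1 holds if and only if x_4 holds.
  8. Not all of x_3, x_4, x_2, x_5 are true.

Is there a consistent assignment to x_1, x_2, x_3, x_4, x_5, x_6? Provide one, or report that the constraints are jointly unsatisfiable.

x_1: False, x_2: False, x_3: False, x_4: False, x_5: False, x_6: True

  (1) {x_6, x_3, x_1, x_5}: 1 true — at least one ✓
  (2) {x_3, x_1, x_5}: 0 true — at most one ✓
  (3) x_1=F, x_2=F — same ✓
  (4) {x_4, x_1}: 0 true — none ✓
  (5) {x_6, x_5, x_1, x_2}: 1/4 true — not all ✓
  (6) x_4=F, x_1=F — not both ✓
  (7) x_1=F, x_4=F — same ✓
  (8) {x_3, x_4, x_2, x_5}: 0/4 true — not all ✓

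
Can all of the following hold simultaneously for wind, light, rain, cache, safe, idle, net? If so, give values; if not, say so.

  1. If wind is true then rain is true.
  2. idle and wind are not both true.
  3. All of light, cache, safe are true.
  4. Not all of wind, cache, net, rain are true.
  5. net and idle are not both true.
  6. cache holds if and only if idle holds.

wind=F, light=T, rain=T, cache=T, safe=T, idle=T, net=F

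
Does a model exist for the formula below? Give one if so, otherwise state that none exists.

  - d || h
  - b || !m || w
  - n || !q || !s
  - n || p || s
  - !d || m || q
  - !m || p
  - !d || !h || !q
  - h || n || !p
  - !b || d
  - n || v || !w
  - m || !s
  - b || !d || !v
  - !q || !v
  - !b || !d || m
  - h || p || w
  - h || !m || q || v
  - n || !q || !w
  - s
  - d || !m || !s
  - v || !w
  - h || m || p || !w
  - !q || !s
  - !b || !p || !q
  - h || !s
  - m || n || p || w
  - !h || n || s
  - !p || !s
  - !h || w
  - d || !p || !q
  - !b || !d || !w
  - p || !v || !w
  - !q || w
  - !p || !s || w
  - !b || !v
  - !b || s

Case s = True:
  (m || !s) forces m = True.
  (!m || p) forces p = True.
  Clause (!p || !s) is falsified — contradiction.
Case s = False:
  Clause (s) is falsified — contradiction.
Both cases fail, so the formula is unsatisfiable.

Unsatisfiable — no assignment works.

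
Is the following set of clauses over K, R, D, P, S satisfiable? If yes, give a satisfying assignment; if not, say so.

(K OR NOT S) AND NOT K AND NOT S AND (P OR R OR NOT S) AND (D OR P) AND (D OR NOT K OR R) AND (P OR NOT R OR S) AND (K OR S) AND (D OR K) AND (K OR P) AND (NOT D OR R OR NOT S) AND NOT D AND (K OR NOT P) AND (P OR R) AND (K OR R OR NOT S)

Case K = True:
  Clause (NOT K) is falsified — contradiction.
Case K = False:
  (K OR NOT S) forces S = False.
  Clause (K OR S) is falsified — contradiction.
Both cases fail, so the formula is unsatisfiable.

No satisfying assignment exists.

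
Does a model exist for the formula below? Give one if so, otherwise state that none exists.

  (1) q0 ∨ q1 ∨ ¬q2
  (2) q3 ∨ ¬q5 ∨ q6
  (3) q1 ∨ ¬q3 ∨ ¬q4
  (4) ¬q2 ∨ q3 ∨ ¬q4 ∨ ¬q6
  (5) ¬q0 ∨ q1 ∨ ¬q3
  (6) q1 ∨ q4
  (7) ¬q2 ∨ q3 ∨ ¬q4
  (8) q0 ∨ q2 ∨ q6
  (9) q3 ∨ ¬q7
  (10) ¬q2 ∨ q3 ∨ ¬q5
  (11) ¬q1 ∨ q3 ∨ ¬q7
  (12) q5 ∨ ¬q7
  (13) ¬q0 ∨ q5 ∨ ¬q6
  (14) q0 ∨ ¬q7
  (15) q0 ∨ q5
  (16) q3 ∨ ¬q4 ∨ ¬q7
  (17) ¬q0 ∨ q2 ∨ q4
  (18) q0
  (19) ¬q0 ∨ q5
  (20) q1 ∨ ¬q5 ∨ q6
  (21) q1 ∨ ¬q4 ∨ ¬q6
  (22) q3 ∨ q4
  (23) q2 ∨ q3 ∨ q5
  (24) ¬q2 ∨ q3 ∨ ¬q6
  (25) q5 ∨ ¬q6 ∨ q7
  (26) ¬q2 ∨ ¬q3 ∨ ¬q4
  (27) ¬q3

Unit clause (q0) forces q0 = True.
In (¬q0 ∨ q5) only q5 is left, so q5 = True.
Unit clause (¬q3) forces q3 = False.
In (q3 ∨ ¬q5 ∨ q6) only q6 is left, so q6 = True.
In (q3 ∨ ¬q7) only ¬q7 is left, so q7 = False.
In (¬q2 ∨ q3 ∨ ¬q5) only ¬q2 is left, so q2 = False.
In (¬q0 ∨ q2 ∨ q4) only q4 is left, so q4 = True.
In (q1 ∨ ¬q4 ∨ ¬q6) only q1 is left, so q1 = True.
All clauses satisfied.

q0 = True, q1 = True, q2 = False, q3 = False, q4 = True, q5 = True, q6 = True, q7 = False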